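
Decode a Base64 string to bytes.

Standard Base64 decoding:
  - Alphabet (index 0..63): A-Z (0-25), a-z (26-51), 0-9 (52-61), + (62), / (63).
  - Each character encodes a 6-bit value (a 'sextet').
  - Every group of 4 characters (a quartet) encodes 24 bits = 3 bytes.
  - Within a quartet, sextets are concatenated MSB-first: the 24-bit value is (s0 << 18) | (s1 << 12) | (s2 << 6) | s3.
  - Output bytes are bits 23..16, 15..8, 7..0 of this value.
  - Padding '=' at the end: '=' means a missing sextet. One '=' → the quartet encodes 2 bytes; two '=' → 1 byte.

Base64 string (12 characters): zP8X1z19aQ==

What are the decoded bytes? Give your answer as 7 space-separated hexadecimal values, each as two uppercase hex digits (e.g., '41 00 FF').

Answer: CC FF 17 D7 3D 7D 69

Derivation:
After char 0 ('z'=51): chars_in_quartet=1 acc=0x33 bytes_emitted=0
After char 1 ('P'=15): chars_in_quartet=2 acc=0xCCF bytes_emitted=0
After char 2 ('8'=60): chars_in_quartet=3 acc=0x333FC bytes_emitted=0
After char 3 ('X'=23): chars_in_quartet=4 acc=0xCCFF17 -> emit CC FF 17, reset; bytes_emitted=3
After char 4 ('1'=53): chars_in_quartet=1 acc=0x35 bytes_emitted=3
After char 5 ('z'=51): chars_in_quartet=2 acc=0xD73 bytes_emitted=3
After char 6 ('1'=53): chars_in_quartet=3 acc=0x35CF5 bytes_emitted=3
After char 7 ('9'=61): chars_in_quartet=4 acc=0xD73D7D -> emit D7 3D 7D, reset; bytes_emitted=6
After char 8 ('a'=26): chars_in_quartet=1 acc=0x1A bytes_emitted=6
After char 9 ('Q'=16): chars_in_quartet=2 acc=0x690 bytes_emitted=6
Padding '==': partial quartet acc=0x690 -> emit 69; bytes_emitted=7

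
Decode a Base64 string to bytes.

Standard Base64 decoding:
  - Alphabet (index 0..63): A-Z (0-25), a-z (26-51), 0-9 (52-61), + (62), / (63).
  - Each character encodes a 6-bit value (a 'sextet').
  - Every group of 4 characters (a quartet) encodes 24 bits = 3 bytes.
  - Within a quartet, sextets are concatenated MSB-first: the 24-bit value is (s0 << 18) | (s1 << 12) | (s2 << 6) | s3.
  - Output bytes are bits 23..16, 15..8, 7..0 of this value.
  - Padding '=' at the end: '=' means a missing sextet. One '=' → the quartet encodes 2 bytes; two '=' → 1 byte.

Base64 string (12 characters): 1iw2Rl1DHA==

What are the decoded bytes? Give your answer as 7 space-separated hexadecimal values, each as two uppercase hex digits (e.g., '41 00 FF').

Answer: D6 2C 36 46 5D 43 1C

Derivation:
After char 0 ('1'=53): chars_in_quartet=1 acc=0x35 bytes_emitted=0
After char 1 ('i'=34): chars_in_quartet=2 acc=0xD62 bytes_emitted=0
After char 2 ('w'=48): chars_in_quartet=3 acc=0x358B0 bytes_emitted=0
After char 3 ('2'=54): chars_in_quartet=4 acc=0xD62C36 -> emit D6 2C 36, reset; bytes_emitted=3
After char 4 ('R'=17): chars_in_quartet=1 acc=0x11 bytes_emitted=3
After char 5 ('l'=37): chars_in_quartet=2 acc=0x465 bytes_emitted=3
After char 6 ('1'=53): chars_in_quartet=3 acc=0x11975 bytes_emitted=3
After char 7 ('D'=3): chars_in_quartet=4 acc=0x465D43 -> emit 46 5D 43, reset; bytes_emitted=6
After char 8 ('H'=7): chars_in_quartet=1 acc=0x7 bytes_emitted=6
After char 9 ('A'=0): chars_in_quartet=2 acc=0x1C0 bytes_emitted=6
Padding '==': partial quartet acc=0x1C0 -> emit 1C; bytes_emitted=7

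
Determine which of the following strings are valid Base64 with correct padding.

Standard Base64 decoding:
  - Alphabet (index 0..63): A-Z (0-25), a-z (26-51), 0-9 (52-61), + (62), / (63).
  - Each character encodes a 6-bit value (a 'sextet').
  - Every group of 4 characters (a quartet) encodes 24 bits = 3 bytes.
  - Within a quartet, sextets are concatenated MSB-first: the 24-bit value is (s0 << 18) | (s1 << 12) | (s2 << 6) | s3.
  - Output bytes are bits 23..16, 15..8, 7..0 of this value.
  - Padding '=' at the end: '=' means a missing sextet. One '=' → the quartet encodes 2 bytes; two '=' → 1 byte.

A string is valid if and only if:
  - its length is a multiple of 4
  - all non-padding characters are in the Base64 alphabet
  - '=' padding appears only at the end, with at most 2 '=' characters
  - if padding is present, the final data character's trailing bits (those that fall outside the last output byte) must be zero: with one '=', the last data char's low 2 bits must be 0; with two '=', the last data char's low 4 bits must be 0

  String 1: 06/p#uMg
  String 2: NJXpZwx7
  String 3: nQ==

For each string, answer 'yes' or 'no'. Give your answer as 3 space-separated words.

Answer: no yes yes

Derivation:
String 1: '06/p#uMg' → invalid (bad char(s): ['#'])
String 2: 'NJXpZwx7' → valid
String 3: 'nQ==' → valid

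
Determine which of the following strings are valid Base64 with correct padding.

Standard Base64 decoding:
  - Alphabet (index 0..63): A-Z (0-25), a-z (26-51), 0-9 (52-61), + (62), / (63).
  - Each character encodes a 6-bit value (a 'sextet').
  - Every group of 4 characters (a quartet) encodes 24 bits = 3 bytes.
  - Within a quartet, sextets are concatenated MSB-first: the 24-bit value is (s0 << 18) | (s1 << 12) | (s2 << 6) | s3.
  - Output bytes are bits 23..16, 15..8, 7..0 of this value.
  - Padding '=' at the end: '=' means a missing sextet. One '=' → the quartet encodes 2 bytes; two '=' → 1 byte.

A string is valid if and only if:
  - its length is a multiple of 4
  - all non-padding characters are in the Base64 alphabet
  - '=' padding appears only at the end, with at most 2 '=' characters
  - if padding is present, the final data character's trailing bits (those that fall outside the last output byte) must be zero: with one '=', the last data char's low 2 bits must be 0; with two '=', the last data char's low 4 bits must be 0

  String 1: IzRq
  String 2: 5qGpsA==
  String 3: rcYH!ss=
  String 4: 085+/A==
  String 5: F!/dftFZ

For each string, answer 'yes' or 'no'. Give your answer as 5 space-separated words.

String 1: 'IzRq' → valid
String 2: '5qGpsA==' → valid
String 3: 'rcYH!ss=' → invalid (bad char(s): ['!'])
String 4: '085+/A==' → valid
String 5: 'F!/dftFZ' → invalid (bad char(s): ['!'])

Answer: yes yes no yes no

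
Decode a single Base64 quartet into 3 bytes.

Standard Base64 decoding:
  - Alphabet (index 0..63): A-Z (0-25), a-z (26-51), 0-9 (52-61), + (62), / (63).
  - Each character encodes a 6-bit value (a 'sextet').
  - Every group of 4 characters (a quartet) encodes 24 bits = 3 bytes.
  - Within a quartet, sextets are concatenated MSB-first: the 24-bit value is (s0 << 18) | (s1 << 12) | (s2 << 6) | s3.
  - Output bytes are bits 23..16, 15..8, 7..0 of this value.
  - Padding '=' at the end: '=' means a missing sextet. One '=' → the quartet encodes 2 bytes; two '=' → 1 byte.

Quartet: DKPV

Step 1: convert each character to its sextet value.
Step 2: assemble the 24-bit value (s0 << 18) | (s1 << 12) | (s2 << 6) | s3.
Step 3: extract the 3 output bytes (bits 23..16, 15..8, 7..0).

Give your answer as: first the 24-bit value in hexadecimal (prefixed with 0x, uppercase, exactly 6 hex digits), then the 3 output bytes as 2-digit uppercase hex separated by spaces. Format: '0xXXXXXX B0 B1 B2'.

Answer: 0x0CA3D5 0C A3 D5

Derivation:
Sextets: D=3, K=10, P=15, V=21
24-bit: (3<<18) | (10<<12) | (15<<6) | 21
      = 0x0C0000 | 0x00A000 | 0x0003C0 | 0x000015
      = 0x0CA3D5
Bytes: (v>>16)&0xFF=0C, (v>>8)&0xFF=A3, v&0xFF=D5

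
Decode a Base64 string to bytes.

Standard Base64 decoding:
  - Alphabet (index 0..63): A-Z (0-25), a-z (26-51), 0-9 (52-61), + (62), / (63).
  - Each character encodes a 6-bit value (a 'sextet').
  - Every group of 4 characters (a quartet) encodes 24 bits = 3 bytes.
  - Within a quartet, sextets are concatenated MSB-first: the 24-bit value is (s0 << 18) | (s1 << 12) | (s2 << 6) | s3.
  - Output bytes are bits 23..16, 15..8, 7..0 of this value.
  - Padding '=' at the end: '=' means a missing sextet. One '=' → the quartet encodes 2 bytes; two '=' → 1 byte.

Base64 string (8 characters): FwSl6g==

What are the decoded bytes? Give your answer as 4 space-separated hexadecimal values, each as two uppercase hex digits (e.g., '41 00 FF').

Answer: 17 04 A5 EA

Derivation:
After char 0 ('F'=5): chars_in_quartet=1 acc=0x5 bytes_emitted=0
After char 1 ('w'=48): chars_in_quartet=2 acc=0x170 bytes_emitted=0
After char 2 ('S'=18): chars_in_quartet=3 acc=0x5C12 bytes_emitted=0
After char 3 ('l'=37): chars_in_quartet=4 acc=0x1704A5 -> emit 17 04 A5, reset; bytes_emitted=3
After char 4 ('6'=58): chars_in_quartet=1 acc=0x3A bytes_emitted=3
After char 5 ('g'=32): chars_in_quartet=2 acc=0xEA0 bytes_emitted=3
Padding '==': partial quartet acc=0xEA0 -> emit EA; bytes_emitted=4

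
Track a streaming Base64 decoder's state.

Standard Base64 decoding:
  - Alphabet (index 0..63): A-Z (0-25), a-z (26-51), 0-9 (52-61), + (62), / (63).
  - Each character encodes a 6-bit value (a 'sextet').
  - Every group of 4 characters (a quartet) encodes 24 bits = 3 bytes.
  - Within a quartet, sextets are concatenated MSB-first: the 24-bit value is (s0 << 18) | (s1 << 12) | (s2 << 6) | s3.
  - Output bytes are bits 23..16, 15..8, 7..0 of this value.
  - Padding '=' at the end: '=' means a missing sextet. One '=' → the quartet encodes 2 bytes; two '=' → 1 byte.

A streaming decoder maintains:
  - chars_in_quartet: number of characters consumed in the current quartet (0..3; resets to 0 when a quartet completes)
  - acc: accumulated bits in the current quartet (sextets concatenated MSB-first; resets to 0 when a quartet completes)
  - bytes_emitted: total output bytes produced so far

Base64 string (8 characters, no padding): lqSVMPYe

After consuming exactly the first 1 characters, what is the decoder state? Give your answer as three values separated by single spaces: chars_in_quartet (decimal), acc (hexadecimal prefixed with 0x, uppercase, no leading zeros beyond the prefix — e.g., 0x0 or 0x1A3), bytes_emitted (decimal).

Answer: 1 0x25 0

Derivation:
After char 0 ('l'=37): chars_in_quartet=1 acc=0x25 bytes_emitted=0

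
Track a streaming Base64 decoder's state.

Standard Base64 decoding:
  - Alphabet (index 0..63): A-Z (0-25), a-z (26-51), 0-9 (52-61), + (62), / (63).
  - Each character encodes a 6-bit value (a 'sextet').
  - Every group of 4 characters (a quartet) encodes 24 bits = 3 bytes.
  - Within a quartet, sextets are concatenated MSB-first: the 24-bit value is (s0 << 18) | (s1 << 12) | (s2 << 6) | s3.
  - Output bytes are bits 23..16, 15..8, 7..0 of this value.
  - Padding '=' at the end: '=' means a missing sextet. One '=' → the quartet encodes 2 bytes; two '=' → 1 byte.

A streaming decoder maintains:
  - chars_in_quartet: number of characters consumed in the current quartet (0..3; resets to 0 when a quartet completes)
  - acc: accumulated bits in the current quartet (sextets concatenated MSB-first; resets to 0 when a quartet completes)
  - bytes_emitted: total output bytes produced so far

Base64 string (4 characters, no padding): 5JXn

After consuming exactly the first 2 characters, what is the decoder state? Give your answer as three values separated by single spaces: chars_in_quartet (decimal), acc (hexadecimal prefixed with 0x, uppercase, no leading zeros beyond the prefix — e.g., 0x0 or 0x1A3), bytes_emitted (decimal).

Answer: 2 0xE49 0

Derivation:
After char 0 ('5'=57): chars_in_quartet=1 acc=0x39 bytes_emitted=0
After char 1 ('J'=9): chars_in_quartet=2 acc=0xE49 bytes_emitted=0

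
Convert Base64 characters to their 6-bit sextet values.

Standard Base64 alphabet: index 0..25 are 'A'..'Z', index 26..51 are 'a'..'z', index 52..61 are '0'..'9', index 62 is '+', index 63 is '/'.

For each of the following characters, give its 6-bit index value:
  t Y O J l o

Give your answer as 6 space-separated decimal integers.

Answer: 45 24 14 9 37 40

Derivation:
't': a..z range, 26 + ord('t') − ord('a') = 45
'Y': A..Z range, ord('Y') − ord('A') = 24
'O': A..Z range, ord('O') − ord('A') = 14
'J': A..Z range, ord('J') − ord('A') = 9
'l': a..z range, 26 + ord('l') − ord('a') = 37
'o': a..z range, 26 + ord('o') − ord('a') = 40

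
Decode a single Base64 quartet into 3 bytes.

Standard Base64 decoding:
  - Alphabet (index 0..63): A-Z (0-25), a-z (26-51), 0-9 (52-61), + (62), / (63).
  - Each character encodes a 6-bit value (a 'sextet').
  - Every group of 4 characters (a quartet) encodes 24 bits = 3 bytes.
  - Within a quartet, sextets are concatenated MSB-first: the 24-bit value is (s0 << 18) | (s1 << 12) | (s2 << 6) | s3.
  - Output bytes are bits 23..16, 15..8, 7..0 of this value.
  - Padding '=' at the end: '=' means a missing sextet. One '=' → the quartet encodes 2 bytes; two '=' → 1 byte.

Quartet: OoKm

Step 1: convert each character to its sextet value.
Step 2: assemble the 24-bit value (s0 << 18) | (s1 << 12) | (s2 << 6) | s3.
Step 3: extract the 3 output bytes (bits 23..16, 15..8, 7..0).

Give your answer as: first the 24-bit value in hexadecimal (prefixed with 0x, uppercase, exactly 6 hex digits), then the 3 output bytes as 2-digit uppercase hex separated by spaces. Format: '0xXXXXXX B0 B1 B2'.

Sextets: O=14, o=40, K=10, m=38
24-bit: (14<<18) | (40<<12) | (10<<6) | 38
      = 0x380000 | 0x028000 | 0x000280 | 0x000026
      = 0x3A82A6
Bytes: (v>>16)&0xFF=3A, (v>>8)&0xFF=82, v&0xFF=A6

Answer: 0x3A82A6 3A 82 A6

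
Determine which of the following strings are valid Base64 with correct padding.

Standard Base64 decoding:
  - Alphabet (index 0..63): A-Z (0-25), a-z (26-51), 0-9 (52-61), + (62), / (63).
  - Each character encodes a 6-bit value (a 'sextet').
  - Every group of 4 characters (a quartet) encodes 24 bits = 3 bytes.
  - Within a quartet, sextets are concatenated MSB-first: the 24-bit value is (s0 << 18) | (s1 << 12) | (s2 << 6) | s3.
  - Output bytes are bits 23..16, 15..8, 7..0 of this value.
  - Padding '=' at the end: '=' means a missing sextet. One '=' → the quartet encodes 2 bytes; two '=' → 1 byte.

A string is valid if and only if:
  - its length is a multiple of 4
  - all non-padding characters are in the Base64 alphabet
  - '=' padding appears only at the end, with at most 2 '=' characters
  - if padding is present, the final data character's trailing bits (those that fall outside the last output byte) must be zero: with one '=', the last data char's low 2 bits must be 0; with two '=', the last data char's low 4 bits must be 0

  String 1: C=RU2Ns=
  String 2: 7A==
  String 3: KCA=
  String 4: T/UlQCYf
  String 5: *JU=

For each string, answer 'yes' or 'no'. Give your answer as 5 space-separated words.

String 1: 'C=RU2Ns=' → invalid (bad char(s): ['=']; '=' in middle)
String 2: '7A==' → valid
String 3: 'KCA=' → valid
String 4: 'T/UlQCYf' → valid
String 5: '*JU=' → invalid (bad char(s): ['*'])

Answer: no yes yes yes no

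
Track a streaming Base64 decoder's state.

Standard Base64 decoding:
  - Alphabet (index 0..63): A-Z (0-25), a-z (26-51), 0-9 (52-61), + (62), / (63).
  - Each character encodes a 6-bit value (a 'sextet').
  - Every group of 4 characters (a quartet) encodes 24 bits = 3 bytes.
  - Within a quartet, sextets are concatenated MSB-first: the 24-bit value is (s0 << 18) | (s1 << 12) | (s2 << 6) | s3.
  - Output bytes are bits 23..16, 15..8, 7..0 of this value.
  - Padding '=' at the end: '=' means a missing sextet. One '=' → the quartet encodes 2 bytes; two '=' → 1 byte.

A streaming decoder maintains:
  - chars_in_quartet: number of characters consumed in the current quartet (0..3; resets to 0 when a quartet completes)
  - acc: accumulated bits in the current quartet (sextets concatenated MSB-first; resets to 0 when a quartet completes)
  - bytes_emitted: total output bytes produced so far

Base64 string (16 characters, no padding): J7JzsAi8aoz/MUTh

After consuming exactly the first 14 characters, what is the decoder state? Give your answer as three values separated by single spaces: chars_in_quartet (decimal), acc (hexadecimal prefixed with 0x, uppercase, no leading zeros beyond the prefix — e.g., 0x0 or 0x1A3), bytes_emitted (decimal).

Answer: 2 0x314 9

Derivation:
After char 0 ('J'=9): chars_in_quartet=1 acc=0x9 bytes_emitted=0
After char 1 ('7'=59): chars_in_quartet=2 acc=0x27B bytes_emitted=0
After char 2 ('J'=9): chars_in_quartet=3 acc=0x9EC9 bytes_emitted=0
After char 3 ('z'=51): chars_in_quartet=4 acc=0x27B273 -> emit 27 B2 73, reset; bytes_emitted=3
After char 4 ('s'=44): chars_in_quartet=1 acc=0x2C bytes_emitted=3
After char 5 ('A'=0): chars_in_quartet=2 acc=0xB00 bytes_emitted=3
After char 6 ('i'=34): chars_in_quartet=3 acc=0x2C022 bytes_emitted=3
After char 7 ('8'=60): chars_in_quartet=4 acc=0xB008BC -> emit B0 08 BC, reset; bytes_emitted=6
After char 8 ('a'=26): chars_in_quartet=1 acc=0x1A bytes_emitted=6
After char 9 ('o'=40): chars_in_quartet=2 acc=0x6A8 bytes_emitted=6
After char 10 ('z'=51): chars_in_quartet=3 acc=0x1AA33 bytes_emitted=6
After char 11 ('/'=63): chars_in_quartet=4 acc=0x6A8CFF -> emit 6A 8C FF, reset; bytes_emitted=9
After char 12 ('M'=12): chars_in_quartet=1 acc=0xC bytes_emitted=9
After char 13 ('U'=20): chars_in_quartet=2 acc=0x314 bytes_emitted=9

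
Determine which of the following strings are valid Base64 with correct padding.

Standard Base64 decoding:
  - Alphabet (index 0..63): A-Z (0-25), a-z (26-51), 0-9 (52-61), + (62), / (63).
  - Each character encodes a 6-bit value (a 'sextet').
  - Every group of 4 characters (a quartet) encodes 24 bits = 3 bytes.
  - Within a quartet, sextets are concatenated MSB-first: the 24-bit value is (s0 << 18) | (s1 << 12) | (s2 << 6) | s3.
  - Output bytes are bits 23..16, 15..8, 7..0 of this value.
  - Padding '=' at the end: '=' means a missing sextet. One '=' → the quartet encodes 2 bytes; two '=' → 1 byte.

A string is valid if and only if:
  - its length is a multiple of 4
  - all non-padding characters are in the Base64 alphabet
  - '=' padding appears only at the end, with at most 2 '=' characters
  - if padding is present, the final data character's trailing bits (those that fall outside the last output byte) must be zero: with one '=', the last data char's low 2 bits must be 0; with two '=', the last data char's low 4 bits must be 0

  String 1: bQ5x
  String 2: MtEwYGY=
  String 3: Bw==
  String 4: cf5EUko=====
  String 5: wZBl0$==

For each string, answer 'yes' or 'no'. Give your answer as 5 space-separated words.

Answer: yes yes yes no no

Derivation:
String 1: 'bQ5x' → valid
String 2: 'MtEwYGY=' → valid
String 3: 'Bw==' → valid
String 4: 'cf5EUko=====' → invalid (5 pad chars (max 2))
String 5: 'wZBl0$==' → invalid (bad char(s): ['$'])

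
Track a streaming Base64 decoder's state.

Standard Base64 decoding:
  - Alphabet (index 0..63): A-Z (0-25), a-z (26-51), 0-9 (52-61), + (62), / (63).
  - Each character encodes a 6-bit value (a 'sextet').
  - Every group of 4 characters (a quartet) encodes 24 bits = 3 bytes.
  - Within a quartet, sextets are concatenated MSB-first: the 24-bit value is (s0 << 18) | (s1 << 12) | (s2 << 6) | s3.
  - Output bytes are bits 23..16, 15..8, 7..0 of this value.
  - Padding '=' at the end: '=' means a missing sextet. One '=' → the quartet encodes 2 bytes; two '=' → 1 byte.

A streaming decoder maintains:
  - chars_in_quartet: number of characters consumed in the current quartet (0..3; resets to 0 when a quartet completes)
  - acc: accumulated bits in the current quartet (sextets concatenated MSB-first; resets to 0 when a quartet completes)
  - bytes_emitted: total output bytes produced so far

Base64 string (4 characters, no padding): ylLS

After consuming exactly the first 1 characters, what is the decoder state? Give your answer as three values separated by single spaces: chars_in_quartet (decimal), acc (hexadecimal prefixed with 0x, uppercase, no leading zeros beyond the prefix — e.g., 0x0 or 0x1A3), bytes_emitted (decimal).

Answer: 1 0x32 0

Derivation:
After char 0 ('y'=50): chars_in_quartet=1 acc=0x32 bytes_emitted=0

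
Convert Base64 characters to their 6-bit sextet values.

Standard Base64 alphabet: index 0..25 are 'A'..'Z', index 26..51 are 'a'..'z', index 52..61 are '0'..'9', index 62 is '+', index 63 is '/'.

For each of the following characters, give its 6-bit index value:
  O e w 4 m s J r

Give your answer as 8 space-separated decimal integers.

'O': A..Z range, ord('O') − ord('A') = 14
'e': a..z range, 26 + ord('e') − ord('a') = 30
'w': a..z range, 26 + ord('w') − ord('a') = 48
'4': 0..9 range, 52 + ord('4') − ord('0') = 56
'm': a..z range, 26 + ord('m') − ord('a') = 38
's': a..z range, 26 + ord('s') − ord('a') = 44
'J': A..Z range, ord('J') − ord('A') = 9
'r': a..z range, 26 + ord('r') − ord('a') = 43

Answer: 14 30 48 56 38 44 9 43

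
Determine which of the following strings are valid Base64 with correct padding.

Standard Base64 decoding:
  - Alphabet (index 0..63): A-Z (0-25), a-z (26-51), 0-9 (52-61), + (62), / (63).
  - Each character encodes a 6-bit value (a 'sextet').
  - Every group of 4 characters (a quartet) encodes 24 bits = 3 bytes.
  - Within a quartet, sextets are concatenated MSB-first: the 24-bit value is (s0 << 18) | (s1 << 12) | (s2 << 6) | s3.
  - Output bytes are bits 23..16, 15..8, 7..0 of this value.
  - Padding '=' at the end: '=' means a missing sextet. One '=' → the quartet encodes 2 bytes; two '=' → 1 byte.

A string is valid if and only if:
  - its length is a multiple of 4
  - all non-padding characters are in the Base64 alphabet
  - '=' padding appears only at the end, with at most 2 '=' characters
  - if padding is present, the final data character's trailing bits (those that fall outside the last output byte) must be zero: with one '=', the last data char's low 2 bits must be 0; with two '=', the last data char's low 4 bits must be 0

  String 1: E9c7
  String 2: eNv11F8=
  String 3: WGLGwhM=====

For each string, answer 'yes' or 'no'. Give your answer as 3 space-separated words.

String 1: 'E9c7' → valid
String 2: 'eNv11F8=' → valid
String 3: 'WGLGwhM=====' → invalid (5 pad chars (max 2))

Answer: yes yes no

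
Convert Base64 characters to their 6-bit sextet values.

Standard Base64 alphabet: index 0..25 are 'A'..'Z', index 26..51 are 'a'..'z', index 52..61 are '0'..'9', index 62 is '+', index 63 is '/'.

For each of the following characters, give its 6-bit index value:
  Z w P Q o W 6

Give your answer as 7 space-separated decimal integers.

Answer: 25 48 15 16 40 22 58

Derivation:
'Z': A..Z range, ord('Z') − ord('A') = 25
'w': a..z range, 26 + ord('w') − ord('a') = 48
'P': A..Z range, ord('P') − ord('A') = 15
'Q': A..Z range, ord('Q') − ord('A') = 16
'o': a..z range, 26 + ord('o') − ord('a') = 40
'W': A..Z range, ord('W') − ord('A') = 22
'6': 0..9 range, 52 + ord('6') − ord('0') = 58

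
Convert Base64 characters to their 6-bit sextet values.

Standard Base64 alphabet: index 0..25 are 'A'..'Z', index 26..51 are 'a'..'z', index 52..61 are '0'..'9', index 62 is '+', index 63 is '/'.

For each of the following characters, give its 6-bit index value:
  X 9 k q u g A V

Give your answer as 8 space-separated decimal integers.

Answer: 23 61 36 42 46 32 0 21

Derivation:
'X': A..Z range, ord('X') − ord('A') = 23
'9': 0..9 range, 52 + ord('9') − ord('0') = 61
'k': a..z range, 26 + ord('k') − ord('a') = 36
'q': a..z range, 26 + ord('q') − ord('a') = 42
'u': a..z range, 26 + ord('u') − ord('a') = 46
'g': a..z range, 26 + ord('g') − ord('a') = 32
'A': A..Z range, ord('A') − ord('A') = 0
'V': A..Z range, ord('V') − ord('A') = 21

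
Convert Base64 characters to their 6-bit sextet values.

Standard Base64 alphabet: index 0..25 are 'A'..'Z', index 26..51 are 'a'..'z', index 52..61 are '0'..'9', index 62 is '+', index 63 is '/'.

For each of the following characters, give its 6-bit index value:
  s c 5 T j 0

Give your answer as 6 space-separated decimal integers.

's': a..z range, 26 + ord('s') − ord('a') = 44
'c': a..z range, 26 + ord('c') − ord('a') = 28
'5': 0..9 range, 52 + ord('5') − ord('0') = 57
'T': A..Z range, ord('T') − ord('A') = 19
'j': a..z range, 26 + ord('j') − ord('a') = 35
'0': 0..9 range, 52 + ord('0') − ord('0') = 52

Answer: 44 28 57 19 35 52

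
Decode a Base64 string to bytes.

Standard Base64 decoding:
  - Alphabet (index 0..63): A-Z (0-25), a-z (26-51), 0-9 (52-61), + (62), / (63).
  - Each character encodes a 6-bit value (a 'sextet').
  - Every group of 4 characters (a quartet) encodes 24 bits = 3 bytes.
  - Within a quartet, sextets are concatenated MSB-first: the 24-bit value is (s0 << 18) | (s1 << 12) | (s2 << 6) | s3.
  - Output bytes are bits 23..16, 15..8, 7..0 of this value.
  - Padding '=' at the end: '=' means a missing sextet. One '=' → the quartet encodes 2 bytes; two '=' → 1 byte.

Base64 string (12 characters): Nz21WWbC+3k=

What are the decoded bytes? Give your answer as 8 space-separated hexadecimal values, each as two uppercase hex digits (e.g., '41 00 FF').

After char 0 ('N'=13): chars_in_quartet=1 acc=0xD bytes_emitted=0
After char 1 ('z'=51): chars_in_quartet=2 acc=0x373 bytes_emitted=0
After char 2 ('2'=54): chars_in_quartet=3 acc=0xDCF6 bytes_emitted=0
After char 3 ('1'=53): chars_in_quartet=4 acc=0x373DB5 -> emit 37 3D B5, reset; bytes_emitted=3
After char 4 ('W'=22): chars_in_quartet=1 acc=0x16 bytes_emitted=3
After char 5 ('W'=22): chars_in_quartet=2 acc=0x596 bytes_emitted=3
After char 6 ('b'=27): chars_in_quartet=3 acc=0x1659B bytes_emitted=3
After char 7 ('C'=2): chars_in_quartet=4 acc=0x5966C2 -> emit 59 66 C2, reset; bytes_emitted=6
After char 8 ('+'=62): chars_in_quartet=1 acc=0x3E bytes_emitted=6
After char 9 ('3'=55): chars_in_quartet=2 acc=0xFB7 bytes_emitted=6
After char 10 ('k'=36): chars_in_quartet=3 acc=0x3EDE4 bytes_emitted=6
Padding '=': partial quartet acc=0x3EDE4 -> emit FB 79; bytes_emitted=8

Answer: 37 3D B5 59 66 C2 FB 79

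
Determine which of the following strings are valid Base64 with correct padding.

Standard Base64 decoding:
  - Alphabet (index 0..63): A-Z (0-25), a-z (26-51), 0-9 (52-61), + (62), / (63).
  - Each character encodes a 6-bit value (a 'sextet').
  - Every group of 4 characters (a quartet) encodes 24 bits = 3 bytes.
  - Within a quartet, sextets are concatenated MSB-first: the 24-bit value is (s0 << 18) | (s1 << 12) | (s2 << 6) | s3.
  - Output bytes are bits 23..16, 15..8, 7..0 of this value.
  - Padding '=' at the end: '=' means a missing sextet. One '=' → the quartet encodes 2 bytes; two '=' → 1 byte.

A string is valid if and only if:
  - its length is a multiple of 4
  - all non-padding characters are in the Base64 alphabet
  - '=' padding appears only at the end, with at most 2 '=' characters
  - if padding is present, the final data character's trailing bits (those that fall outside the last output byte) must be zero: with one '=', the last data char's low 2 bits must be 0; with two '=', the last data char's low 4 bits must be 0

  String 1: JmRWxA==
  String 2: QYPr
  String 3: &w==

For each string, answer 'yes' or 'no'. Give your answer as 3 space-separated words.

String 1: 'JmRWxA==' → valid
String 2: 'QYPr' → valid
String 3: '&w==' → invalid (bad char(s): ['&'])

Answer: yes yes no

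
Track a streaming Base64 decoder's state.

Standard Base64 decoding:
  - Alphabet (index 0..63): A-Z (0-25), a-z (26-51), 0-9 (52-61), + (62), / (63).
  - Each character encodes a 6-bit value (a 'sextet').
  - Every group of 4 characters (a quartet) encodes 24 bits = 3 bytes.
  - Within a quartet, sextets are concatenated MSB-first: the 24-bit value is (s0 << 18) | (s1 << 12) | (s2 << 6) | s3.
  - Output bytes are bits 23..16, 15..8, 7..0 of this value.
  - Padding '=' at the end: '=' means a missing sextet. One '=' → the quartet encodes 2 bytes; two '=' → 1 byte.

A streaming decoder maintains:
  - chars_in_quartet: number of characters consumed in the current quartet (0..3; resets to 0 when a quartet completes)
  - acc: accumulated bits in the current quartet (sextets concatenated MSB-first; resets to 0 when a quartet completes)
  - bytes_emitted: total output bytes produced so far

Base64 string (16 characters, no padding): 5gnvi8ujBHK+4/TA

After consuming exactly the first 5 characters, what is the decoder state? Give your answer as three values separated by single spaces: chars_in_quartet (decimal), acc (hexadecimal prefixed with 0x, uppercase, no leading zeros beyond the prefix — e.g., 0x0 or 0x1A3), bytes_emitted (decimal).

Answer: 1 0x22 3

Derivation:
After char 0 ('5'=57): chars_in_quartet=1 acc=0x39 bytes_emitted=0
After char 1 ('g'=32): chars_in_quartet=2 acc=0xE60 bytes_emitted=0
After char 2 ('n'=39): chars_in_quartet=3 acc=0x39827 bytes_emitted=0
After char 3 ('v'=47): chars_in_quartet=4 acc=0xE609EF -> emit E6 09 EF, reset; bytes_emitted=3
After char 4 ('i'=34): chars_in_quartet=1 acc=0x22 bytes_emitted=3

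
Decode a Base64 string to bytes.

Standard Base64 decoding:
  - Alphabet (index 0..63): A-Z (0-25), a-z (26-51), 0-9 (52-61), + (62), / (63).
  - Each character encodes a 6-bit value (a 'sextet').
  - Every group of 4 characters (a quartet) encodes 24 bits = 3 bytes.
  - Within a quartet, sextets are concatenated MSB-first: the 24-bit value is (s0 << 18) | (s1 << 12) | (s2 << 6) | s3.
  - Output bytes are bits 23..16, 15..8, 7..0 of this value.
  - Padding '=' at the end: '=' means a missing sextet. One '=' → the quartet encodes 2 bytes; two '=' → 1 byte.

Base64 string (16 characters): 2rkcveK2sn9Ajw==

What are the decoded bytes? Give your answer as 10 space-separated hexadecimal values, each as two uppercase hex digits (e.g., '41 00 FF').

After char 0 ('2'=54): chars_in_quartet=1 acc=0x36 bytes_emitted=0
After char 1 ('r'=43): chars_in_quartet=2 acc=0xDAB bytes_emitted=0
After char 2 ('k'=36): chars_in_quartet=3 acc=0x36AE4 bytes_emitted=0
After char 3 ('c'=28): chars_in_quartet=4 acc=0xDAB91C -> emit DA B9 1C, reset; bytes_emitted=3
After char 4 ('v'=47): chars_in_quartet=1 acc=0x2F bytes_emitted=3
After char 5 ('e'=30): chars_in_quartet=2 acc=0xBDE bytes_emitted=3
After char 6 ('K'=10): chars_in_quartet=3 acc=0x2F78A bytes_emitted=3
After char 7 ('2'=54): chars_in_quartet=4 acc=0xBDE2B6 -> emit BD E2 B6, reset; bytes_emitted=6
After char 8 ('s'=44): chars_in_quartet=1 acc=0x2C bytes_emitted=6
After char 9 ('n'=39): chars_in_quartet=2 acc=0xB27 bytes_emitted=6
After char 10 ('9'=61): chars_in_quartet=3 acc=0x2C9FD bytes_emitted=6
After char 11 ('A'=0): chars_in_quartet=4 acc=0xB27F40 -> emit B2 7F 40, reset; bytes_emitted=9
After char 12 ('j'=35): chars_in_quartet=1 acc=0x23 bytes_emitted=9
After char 13 ('w'=48): chars_in_quartet=2 acc=0x8F0 bytes_emitted=9
Padding '==': partial quartet acc=0x8F0 -> emit 8F; bytes_emitted=10

Answer: DA B9 1C BD E2 B6 B2 7F 40 8F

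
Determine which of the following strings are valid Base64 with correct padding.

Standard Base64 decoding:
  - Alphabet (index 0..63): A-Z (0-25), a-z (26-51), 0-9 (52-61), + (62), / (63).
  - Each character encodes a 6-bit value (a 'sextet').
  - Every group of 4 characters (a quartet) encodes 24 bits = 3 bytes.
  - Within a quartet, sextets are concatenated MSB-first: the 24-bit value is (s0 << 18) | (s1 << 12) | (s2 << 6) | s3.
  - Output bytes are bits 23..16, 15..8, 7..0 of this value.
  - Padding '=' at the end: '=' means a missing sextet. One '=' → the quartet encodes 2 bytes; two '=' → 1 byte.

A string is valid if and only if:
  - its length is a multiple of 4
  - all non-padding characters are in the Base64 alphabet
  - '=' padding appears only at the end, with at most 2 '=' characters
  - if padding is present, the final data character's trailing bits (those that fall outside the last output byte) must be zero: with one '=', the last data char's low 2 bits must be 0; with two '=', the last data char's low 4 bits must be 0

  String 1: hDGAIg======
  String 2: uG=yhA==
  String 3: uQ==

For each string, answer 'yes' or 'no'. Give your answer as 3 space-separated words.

String 1: 'hDGAIg======' → invalid (6 pad chars (max 2))
String 2: 'uG=yhA==' → invalid (bad char(s): ['=']; '=' in middle)
String 3: 'uQ==' → valid

Answer: no no yes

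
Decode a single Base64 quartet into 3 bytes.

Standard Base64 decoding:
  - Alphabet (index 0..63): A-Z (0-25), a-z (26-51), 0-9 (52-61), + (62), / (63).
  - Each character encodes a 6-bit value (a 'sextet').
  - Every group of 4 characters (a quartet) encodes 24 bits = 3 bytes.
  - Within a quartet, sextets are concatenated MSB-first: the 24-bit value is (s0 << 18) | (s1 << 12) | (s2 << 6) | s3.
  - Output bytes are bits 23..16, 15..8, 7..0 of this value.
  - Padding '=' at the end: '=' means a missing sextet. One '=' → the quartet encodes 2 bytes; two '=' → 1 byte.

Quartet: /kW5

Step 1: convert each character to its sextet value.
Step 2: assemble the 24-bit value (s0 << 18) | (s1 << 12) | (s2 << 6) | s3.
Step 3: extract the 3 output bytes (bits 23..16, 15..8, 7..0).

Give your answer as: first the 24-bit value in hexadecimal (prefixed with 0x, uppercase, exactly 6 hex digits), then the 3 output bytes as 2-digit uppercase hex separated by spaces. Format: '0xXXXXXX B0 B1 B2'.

Sextets: /=63, k=36, W=22, 5=57
24-bit: (63<<18) | (36<<12) | (22<<6) | 57
      = 0xFC0000 | 0x024000 | 0x000580 | 0x000039
      = 0xFE45B9
Bytes: (v>>16)&0xFF=FE, (v>>8)&0xFF=45, v&0xFF=B9

Answer: 0xFE45B9 FE 45 B9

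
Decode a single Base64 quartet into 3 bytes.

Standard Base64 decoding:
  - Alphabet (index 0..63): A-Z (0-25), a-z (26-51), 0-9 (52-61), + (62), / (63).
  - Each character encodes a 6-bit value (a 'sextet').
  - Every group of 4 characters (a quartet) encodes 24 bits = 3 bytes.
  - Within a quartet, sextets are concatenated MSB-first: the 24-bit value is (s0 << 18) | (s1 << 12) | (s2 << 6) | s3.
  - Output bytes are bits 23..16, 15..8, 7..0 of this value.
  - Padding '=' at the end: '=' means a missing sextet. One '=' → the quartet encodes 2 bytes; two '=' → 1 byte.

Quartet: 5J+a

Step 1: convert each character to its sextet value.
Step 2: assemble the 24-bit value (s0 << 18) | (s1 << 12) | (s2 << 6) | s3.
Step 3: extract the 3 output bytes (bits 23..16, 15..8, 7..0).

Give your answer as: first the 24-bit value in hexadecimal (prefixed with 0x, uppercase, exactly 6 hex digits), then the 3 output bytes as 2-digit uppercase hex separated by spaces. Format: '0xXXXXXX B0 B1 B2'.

Sextets: 5=57, J=9, +=62, a=26
24-bit: (57<<18) | (9<<12) | (62<<6) | 26
      = 0xE40000 | 0x009000 | 0x000F80 | 0x00001A
      = 0xE49F9A
Bytes: (v>>16)&0xFF=E4, (v>>8)&0xFF=9F, v&0xFF=9A

Answer: 0xE49F9A E4 9F 9A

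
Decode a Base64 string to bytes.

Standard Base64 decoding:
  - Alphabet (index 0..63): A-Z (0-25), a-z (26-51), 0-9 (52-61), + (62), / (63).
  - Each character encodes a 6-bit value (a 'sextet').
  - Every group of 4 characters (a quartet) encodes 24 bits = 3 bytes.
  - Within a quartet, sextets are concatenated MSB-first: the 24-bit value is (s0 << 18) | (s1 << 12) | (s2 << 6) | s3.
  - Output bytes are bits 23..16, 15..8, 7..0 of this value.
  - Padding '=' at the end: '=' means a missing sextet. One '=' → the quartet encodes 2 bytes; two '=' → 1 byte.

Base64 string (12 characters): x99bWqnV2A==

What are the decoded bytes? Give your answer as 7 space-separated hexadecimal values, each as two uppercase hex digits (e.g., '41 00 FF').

Answer: C7 DF 5B 5A A9 D5 D8

Derivation:
After char 0 ('x'=49): chars_in_quartet=1 acc=0x31 bytes_emitted=0
After char 1 ('9'=61): chars_in_quartet=2 acc=0xC7D bytes_emitted=0
After char 2 ('9'=61): chars_in_quartet=3 acc=0x31F7D bytes_emitted=0
After char 3 ('b'=27): chars_in_quartet=4 acc=0xC7DF5B -> emit C7 DF 5B, reset; bytes_emitted=3
After char 4 ('W'=22): chars_in_quartet=1 acc=0x16 bytes_emitted=3
After char 5 ('q'=42): chars_in_quartet=2 acc=0x5AA bytes_emitted=3
After char 6 ('n'=39): chars_in_quartet=3 acc=0x16AA7 bytes_emitted=3
After char 7 ('V'=21): chars_in_quartet=4 acc=0x5AA9D5 -> emit 5A A9 D5, reset; bytes_emitted=6
After char 8 ('2'=54): chars_in_quartet=1 acc=0x36 bytes_emitted=6
After char 9 ('A'=0): chars_in_quartet=2 acc=0xD80 bytes_emitted=6
Padding '==': partial quartet acc=0xD80 -> emit D8; bytes_emitted=7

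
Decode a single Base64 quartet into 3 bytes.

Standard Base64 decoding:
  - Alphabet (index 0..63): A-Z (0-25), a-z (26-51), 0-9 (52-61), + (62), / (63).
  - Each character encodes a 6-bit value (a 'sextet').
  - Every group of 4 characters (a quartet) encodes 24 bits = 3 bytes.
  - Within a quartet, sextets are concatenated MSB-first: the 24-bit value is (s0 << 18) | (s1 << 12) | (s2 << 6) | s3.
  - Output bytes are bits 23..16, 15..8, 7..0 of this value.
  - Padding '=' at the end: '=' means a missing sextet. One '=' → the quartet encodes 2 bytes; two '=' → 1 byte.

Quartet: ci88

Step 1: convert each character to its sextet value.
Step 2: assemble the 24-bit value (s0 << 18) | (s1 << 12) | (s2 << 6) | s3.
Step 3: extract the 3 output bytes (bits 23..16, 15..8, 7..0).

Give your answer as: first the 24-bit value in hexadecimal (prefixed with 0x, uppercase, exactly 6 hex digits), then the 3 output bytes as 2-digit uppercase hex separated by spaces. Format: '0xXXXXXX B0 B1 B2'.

Answer: 0x722F3C 72 2F 3C

Derivation:
Sextets: c=28, i=34, 8=60, 8=60
24-bit: (28<<18) | (34<<12) | (60<<6) | 60
      = 0x700000 | 0x022000 | 0x000F00 | 0x00003C
      = 0x722F3C
Bytes: (v>>16)&0xFF=72, (v>>8)&0xFF=2F, v&0xFF=3C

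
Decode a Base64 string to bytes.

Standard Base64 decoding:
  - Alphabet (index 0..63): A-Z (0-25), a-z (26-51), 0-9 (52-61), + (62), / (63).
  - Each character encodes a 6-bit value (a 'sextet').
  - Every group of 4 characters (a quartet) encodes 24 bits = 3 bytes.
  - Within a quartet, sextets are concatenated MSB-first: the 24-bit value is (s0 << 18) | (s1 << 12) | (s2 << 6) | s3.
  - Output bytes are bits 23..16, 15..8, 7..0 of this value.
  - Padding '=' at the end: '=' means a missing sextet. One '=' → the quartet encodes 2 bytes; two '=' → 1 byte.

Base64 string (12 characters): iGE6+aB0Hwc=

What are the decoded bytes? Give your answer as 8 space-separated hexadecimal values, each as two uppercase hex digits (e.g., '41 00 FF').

After char 0 ('i'=34): chars_in_quartet=1 acc=0x22 bytes_emitted=0
After char 1 ('G'=6): chars_in_quartet=2 acc=0x886 bytes_emitted=0
After char 2 ('E'=4): chars_in_quartet=3 acc=0x22184 bytes_emitted=0
After char 3 ('6'=58): chars_in_quartet=4 acc=0x88613A -> emit 88 61 3A, reset; bytes_emitted=3
After char 4 ('+'=62): chars_in_quartet=1 acc=0x3E bytes_emitted=3
After char 5 ('a'=26): chars_in_quartet=2 acc=0xF9A bytes_emitted=3
After char 6 ('B'=1): chars_in_quartet=3 acc=0x3E681 bytes_emitted=3
After char 7 ('0'=52): chars_in_quartet=4 acc=0xF9A074 -> emit F9 A0 74, reset; bytes_emitted=6
After char 8 ('H'=7): chars_in_quartet=1 acc=0x7 bytes_emitted=6
After char 9 ('w'=48): chars_in_quartet=2 acc=0x1F0 bytes_emitted=6
After char 10 ('c'=28): chars_in_quartet=3 acc=0x7C1C bytes_emitted=6
Padding '=': partial quartet acc=0x7C1C -> emit 1F 07; bytes_emitted=8

Answer: 88 61 3A F9 A0 74 1F 07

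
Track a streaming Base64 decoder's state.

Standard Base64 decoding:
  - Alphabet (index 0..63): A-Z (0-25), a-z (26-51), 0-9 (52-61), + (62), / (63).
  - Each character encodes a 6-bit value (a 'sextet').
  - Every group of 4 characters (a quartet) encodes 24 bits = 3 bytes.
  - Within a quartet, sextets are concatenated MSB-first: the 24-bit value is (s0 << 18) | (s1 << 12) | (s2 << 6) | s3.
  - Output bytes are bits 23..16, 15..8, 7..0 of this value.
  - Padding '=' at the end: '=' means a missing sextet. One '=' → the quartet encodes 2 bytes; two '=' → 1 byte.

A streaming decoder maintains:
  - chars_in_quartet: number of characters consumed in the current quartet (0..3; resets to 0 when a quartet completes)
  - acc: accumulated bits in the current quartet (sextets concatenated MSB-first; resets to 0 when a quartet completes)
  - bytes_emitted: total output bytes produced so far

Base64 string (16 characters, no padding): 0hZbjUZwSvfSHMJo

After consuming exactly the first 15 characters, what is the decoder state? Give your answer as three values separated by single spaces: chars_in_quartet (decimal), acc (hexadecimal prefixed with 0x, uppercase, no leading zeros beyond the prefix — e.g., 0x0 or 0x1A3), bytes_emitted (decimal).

After char 0 ('0'=52): chars_in_quartet=1 acc=0x34 bytes_emitted=0
After char 1 ('h'=33): chars_in_quartet=2 acc=0xD21 bytes_emitted=0
After char 2 ('Z'=25): chars_in_quartet=3 acc=0x34859 bytes_emitted=0
After char 3 ('b'=27): chars_in_quartet=4 acc=0xD2165B -> emit D2 16 5B, reset; bytes_emitted=3
After char 4 ('j'=35): chars_in_quartet=1 acc=0x23 bytes_emitted=3
After char 5 ('U'=20): chars_in_quartet=2 acc=0x8D4 bytes_emitted=3
After char 6 ('Z'=25): chars_in_quartet=3 acc=0x23519 bytes_emitted=3
After char 7 ('w'=48): chars_in_quartet=4 acc=0x8D4670 -> emit 8D 46 70, reset; bytes_emitted=6
After char 8 ('S'=18): chars_in_quartet=1 acc=0x12 bytes_emitted=6
After char 9 ('v'=47): chars_in_quartet=2 acc=0x4AF bytes_emitted=6
After char 10 ('f'=31): chars_in_quartet=3 acc=0x12BDF bytes_emitted=6
After char 11 ('S'=18): chars_in_quartet=4 acc=0x4AF7D2 -> emit 4A F7 D2, reset; bytes_emitted=9
After char 12 ('H'=7): chars_in_quartet=1 acc=0x7 bytes_emitted=9
After char 13 ('M'=12): chars_in_quartet=2 acc=0x1CC bytes_emitted=9
After char 14 ('J'=9): chars_in_quartet=3 acc=0x7309 bytes_emitted=9

Answer: 3 0x7309 9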